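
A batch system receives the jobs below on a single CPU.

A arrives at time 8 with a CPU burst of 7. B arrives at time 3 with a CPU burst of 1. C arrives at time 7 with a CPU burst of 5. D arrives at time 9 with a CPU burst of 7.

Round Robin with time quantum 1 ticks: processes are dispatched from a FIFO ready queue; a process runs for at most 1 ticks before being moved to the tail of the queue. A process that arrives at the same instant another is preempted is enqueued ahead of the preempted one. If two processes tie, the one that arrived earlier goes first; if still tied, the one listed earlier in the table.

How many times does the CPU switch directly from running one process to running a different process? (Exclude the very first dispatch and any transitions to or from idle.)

Schedule: | idle 0-3 | B 3-4 | idle 4-7 | C 7-8 | A 8-9 | C 9-10 | D 10-11 | A 11-12 | C 12-13 | D 13-14 | A 14-15 | C 15-16 | D 16-17 | A 17-18 | C 18-19 | D 19-20 | A 20-21 | D 21-22 | A 22-23 | D 23-24 | A 24-25 | D 25-26 |
Completion: A=25  B=4  C=19  D=26
Turnaround (C−A): A=17  B=1  C=12  D=17

18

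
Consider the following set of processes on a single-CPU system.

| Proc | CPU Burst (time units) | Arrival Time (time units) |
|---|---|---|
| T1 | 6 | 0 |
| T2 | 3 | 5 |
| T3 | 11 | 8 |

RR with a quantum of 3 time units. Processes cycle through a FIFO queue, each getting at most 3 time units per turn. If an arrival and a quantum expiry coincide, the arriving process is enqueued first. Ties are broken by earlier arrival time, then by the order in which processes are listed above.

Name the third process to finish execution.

T3

Timeline: | T1 0-6 | T2 6-9 | T3 9-20 |
Completion: T1=6  T2=9  T3=20
Finish order: T1 → T2 → T3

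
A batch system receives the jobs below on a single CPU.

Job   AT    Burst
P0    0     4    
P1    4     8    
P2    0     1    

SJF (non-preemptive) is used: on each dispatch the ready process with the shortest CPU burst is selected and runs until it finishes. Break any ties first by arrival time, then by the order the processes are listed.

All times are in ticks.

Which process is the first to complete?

P2

Gantt: | P2 0-1 | P0 1-5 | P1 5-13 |
Completion: P0=5  P1=13  P2=1
Turnaround (C−A): P0=5  P1=9  P2=1
Finish order: P2 → P0 → P1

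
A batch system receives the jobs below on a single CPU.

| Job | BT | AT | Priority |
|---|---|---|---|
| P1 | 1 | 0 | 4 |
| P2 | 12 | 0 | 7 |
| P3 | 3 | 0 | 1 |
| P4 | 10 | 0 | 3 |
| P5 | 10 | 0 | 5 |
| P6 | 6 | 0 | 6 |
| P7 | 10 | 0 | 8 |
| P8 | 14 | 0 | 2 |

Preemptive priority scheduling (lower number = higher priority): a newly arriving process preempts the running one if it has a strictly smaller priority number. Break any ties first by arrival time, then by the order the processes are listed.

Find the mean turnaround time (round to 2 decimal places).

Gantt: | P3 0-3 | P8 3-17 | P4 17-27 | P1 27-28 | P5 28-38 | P6 38-44 | P2 44-56 | P7 56-66 |
Completion: P1=28  P2=56  P3=3  P4=27  P5=38  P6=44  P7=66  P8=17
Turnaround times: P1=28, P2=56, P3=3, P4=27, P5=38, P6=44, P7=66, P8=17
Average turnaround = (28+56+3+27+38+44+66+17) / 8 = 279/8 = 34.88

34.88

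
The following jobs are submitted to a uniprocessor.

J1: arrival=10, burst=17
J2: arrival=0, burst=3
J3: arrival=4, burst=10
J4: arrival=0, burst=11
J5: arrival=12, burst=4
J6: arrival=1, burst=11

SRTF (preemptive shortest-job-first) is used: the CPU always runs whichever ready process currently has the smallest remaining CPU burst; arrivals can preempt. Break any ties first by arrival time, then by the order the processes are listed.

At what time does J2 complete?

Gantt: | J2 0-3 | J4 3-14 | J5 14-18 | J3 18-28 | J6 28-39 | J1 39-56 |
Completion: J1=56  J2=3  J3=28  J4=14  J5=18  J6=39

3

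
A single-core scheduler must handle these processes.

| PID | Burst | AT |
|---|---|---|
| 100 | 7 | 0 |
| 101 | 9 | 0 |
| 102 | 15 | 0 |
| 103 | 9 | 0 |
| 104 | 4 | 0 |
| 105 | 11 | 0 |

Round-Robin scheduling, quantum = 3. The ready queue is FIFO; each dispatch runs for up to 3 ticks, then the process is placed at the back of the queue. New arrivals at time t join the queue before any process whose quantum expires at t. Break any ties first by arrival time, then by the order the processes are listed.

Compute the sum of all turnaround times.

255

Gantt: | 100 0-3 | 101 3-6 | 102 6-9 | 103 9-12 | 104 12-15 | 105 15-18 | 100 18-21 | 101 21-24 | 102 24-27 | 103 27-30 | 104 30-31 | 105 31-34 | 100 34-35 | 101 35-38 | 102 38-41 | 103 41-44 | 105 44-47 | 102 47-50 | 105 50-52 | 102 52-55 |
Completion: 100=35  101=38  102=55  103=44  104=31  105=52
Turnaround (C−A): 100=35  101=38  102=55  103=44  104=31  105=52
Turnaround = completion − arrival: 100=35, 101=38, 102=55, 103=44, 104=31, 105=52
Total turnaround = 35 + 38 + 55 + 44 + 31 + 52 = 255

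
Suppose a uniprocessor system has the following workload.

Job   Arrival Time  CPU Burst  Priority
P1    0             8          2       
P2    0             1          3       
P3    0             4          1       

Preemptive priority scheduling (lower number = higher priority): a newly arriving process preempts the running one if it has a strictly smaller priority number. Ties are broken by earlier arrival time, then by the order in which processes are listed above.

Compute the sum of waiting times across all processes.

16

Schedule: | P3 0-4 | P1 4-12 | P2 12-13 |
Completion: P1=12  P2=13  P3=4
Turnaround (C−A): P1=12  P2=13  P3=4
Waiting = turnaround − burst: P1=4, P2=12, P3=0
Total waiting = 4 + 12 + 0 = 16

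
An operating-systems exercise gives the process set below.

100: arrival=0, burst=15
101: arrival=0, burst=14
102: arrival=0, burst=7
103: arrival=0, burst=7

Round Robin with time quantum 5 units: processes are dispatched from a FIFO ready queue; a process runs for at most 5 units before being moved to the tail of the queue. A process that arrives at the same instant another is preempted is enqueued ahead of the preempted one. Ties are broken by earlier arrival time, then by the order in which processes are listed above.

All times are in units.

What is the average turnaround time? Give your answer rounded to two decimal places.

Gantt: | 100 0-5 | 101 5-10 | 102 10-15 | 103 15-20 | 100 20-25 | 101 25-30 | 102 30-32 | 103 32-34 | 100 34-39 | 101 39-43 |
Completion: 100=39  101=43  102=32  103=34
Turnaround (C−A): 100=39  101=43  102=32  103=34
Turnaround times: 100=39, 101=43, 102=32, 103=34
Average turnaround = (39+43+32+34) / 4 = 148/4 = 37.00

37.00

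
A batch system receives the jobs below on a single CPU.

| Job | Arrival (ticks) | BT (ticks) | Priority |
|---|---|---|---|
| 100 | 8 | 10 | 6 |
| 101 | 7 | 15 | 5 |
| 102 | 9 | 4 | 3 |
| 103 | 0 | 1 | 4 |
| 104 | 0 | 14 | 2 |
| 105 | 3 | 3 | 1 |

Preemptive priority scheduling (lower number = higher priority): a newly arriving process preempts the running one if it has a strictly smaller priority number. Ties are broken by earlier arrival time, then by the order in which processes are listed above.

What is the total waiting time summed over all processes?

76

Timeline: | 104 0-3 | 105 3-6 | 104 6-17 | 102 17-21 | 103 21-22 | 101 22-37 | 100 37-47 |
Completion: 100=47  101=37  102=21  103=22  104=17  105=6
Turnaround (C−A): 100=39  101=30  102=12  103=22  104=17  105=3
Waiting = turnaround − burst: 100=29, 101=15, 102=8, 103=21, 104=3, 105=0
Total waiting = 29 + 15 + 8 + 21 + 3 + 0 = 76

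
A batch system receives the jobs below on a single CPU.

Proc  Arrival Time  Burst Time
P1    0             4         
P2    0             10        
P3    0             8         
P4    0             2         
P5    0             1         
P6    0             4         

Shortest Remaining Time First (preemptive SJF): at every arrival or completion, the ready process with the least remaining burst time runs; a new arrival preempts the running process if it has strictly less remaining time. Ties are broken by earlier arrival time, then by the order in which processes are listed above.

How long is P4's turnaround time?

Schedule: | P5 0-1 | P4 1-3 | P1 3-7 | P6 7-11 | P3 11-19 | P2 19-29 |
Completion: P1=7  P2=29  P3=19  P4=3  P5=1  P6=11
Turnaround (C−A): P1=7  P2=29  P3=19  P4=3  P5=1  P6=11
Turnaround(P4) = completion − arrival = 3 − 0 = 3

3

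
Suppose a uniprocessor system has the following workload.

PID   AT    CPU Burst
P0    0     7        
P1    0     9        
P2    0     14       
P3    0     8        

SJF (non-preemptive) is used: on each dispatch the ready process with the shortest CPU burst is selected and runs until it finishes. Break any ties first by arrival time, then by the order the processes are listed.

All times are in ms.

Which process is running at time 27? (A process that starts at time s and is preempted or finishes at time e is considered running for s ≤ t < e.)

P2

Gantt: | P0 0-7 | P3 7-15 | P1 15-24 | P2 24-38 |
Completion: P0=7  P1=24  P2=38  P3=15
Turnaround (C−A): P0=7  P1=24  P2=38  P3=15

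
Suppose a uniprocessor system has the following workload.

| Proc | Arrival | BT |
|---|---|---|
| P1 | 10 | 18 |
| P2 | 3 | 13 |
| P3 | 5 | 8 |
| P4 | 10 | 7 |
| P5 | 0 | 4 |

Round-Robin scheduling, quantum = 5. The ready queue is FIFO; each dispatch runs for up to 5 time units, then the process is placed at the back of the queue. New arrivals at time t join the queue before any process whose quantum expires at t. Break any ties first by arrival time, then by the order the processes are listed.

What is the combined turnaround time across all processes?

135

Timeline: | P5 0-4 | P2 4-9 | P3 9-14 | P2 14-19 | P1 19-24 | P4 24-29 | P3 29-32 | P2 32-35 | P1 35-40 | P4 40-42 | P1 42-50 |
Completion: P1=50  P2=35  P3=32  P4=42  P5=4
Turnaround (C−A): P1=40  P2=32  P3=27  P4=32  P5=4
Turnaround = completion − arrival: P1=40, P2=32, P3=27, P4=32, P5=4
Total turnaround = 40 + 32 + 27 + 32 + 4 = 135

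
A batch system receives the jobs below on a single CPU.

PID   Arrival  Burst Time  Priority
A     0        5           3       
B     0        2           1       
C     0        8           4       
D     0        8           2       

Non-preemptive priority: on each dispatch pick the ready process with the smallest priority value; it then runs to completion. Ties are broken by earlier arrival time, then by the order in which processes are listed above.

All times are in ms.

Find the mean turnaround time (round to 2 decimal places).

12.50

Schedule: | B 0-2 | D 2-10 | A 10-15 | C 15-23 |
Completion: A=15  B=2  C=23  D=10
Turnaround times: A=15, B=2, C=23, D=10
Average turnaround = (15+2+23+10) / 4 = 50/4 = 12.50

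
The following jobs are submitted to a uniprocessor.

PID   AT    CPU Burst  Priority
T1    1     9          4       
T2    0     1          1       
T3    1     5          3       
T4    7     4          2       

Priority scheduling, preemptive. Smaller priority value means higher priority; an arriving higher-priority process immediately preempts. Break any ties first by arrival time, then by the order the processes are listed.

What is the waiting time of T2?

0

Gantt: | T2 0-1 | T3 1-6 | T1 6-7 | T4 7-11 | T1 11-19 |
Completion: T1=19  T2=1  T3=6  T4=11
Waiting(T2) = turnaround − burst = 1 − 1 = 0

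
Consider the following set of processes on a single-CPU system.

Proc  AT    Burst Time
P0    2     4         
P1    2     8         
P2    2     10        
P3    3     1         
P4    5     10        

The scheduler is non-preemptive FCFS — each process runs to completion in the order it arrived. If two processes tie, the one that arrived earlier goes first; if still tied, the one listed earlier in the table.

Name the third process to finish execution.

Gantt: | idle 0-2 | P0 2-6 | P1 6-14 | P2 14-24 | P3 24-25 | P4 25-35 |
Completion: P0=6  P1=14  P2=24  P3=25  P4=35
Finish order: P0 → P1 → P2 → P3 → P4

P2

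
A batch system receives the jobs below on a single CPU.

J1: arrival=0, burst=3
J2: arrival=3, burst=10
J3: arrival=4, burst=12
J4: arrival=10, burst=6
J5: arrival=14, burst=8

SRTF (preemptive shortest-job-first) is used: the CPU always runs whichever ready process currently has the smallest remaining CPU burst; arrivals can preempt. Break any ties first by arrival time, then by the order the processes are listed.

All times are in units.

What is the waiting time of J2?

Gantt: | J1 0-3 | J2 3-13 | J4 13-19 | J5 19-27 | J3 27-39 |
Completion: J1=3  J2=13  J3=39  J4=19  J5=27
Waiting(J2) = turnaround − burst = 10 − 10 = 0

0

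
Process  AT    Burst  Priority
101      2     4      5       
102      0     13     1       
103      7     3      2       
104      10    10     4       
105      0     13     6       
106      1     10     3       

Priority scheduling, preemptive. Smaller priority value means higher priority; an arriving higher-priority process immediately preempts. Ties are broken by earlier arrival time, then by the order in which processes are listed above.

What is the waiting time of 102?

Gantt: | 102 0-13 | 103 13-16 | 106 16-26 | 104 26-36 | 101 36-40 | 105 40-53 |
Completion: 101=40  102=13  103=16  104=36  105=53  106=26
Turnaround (C−A): 101=38  102=13  103=9  104=26  105=53  106=25
Waiting(102) = turnaround − burst = 13 − 13 = 0

0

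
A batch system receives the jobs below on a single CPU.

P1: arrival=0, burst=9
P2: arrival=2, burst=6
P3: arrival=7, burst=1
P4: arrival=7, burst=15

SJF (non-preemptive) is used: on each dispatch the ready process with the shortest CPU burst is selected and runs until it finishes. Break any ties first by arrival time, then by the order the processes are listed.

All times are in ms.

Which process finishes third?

P2

Gantt: | P1 0-9 | P3 9-10 | P2 10-16 | P4 16-31 |
Completion: P1=9  P2=16  P3=10  P4=31
Turnaround (C−A): P1=9  P2=14  P3=3  P4=24
Finish order: P1 → P3 → P2 → P4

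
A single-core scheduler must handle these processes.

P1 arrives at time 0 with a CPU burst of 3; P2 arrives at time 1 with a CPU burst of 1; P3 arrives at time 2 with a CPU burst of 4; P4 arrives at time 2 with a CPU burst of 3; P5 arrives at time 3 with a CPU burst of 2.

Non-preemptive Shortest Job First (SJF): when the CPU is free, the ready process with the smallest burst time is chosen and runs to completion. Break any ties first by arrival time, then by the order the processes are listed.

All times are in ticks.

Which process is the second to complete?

P2

Schedule: | P1 0-3 | P2 3-4 | P5 4-6 | P4 6-9 | P3 9-13 |
Completion: P1=3  P2=4  P3=13  P4=9  P5=6
Turnaround (C−A): P1=3  P2=3  P3=11  P4=7  P5=3
Finish order: P1 → P2 → P5 → P4 → P3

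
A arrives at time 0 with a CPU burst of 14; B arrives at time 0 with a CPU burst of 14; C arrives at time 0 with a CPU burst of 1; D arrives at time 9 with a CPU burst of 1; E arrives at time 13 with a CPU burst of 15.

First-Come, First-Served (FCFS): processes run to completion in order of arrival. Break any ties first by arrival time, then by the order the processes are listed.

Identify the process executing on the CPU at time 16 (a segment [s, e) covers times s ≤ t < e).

B

Gantt: | A 0-14 | B 14-28 | C 28-29 | D 29-30 | E 30-45 |
Completion: A=14  B=28  C=29  D=30  E=45
Turnaround (C−A): A=14  B=28  C=29  D=21  E=32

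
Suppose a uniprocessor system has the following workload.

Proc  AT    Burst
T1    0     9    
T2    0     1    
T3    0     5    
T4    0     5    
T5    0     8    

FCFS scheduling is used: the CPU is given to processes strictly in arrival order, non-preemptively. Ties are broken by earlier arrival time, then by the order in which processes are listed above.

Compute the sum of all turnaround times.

82

Timeline: | T1 0-9 | T2 9-10 | T3 10-15 | T4 15-20 | T5 20-28 |
Completion: T1=9  T2=10  T3=15  T4=20  T5=28
Turnaround (C−A): T1=9  T2=10  T3=15  T4=20  T5=28
Turnaround = completion − arrival: T1=9, T2=10, T3=15, T4=20, T5=28
Total turnaround = 9 + 10 + 15 + 20 + 28 = 82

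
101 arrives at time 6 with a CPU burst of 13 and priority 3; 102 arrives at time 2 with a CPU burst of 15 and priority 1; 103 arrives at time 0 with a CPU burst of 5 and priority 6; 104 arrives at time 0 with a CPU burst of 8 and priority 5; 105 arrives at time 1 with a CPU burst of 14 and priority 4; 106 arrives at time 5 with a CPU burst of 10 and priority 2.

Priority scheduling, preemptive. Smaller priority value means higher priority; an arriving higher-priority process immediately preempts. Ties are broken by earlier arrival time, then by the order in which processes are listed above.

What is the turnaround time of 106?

Schedule: | 104 0-1 | 105 1-2 | 102 2-17 | 106 17-27 | 101 27-40 | 105 40-53 | 104 53-60 | 103 60-65 |
Completion: 101=40  102=17  103=65  104=60  105=53  106=27
Turnaround (C−A): 101=34  102=15  103=65  104=60  105=52  106=22
Turnaround(106) = completion − arrival = 27 − 5 = 22

22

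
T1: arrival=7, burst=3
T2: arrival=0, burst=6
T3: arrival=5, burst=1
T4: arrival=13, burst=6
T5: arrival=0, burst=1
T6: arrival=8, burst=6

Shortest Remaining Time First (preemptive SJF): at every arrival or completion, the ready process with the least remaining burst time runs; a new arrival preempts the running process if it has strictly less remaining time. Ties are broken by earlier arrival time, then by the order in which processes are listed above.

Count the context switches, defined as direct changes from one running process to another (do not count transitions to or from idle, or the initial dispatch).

Timeline: | T5 0-1 | T2 1-5 | T3 5-6 | T2 6-8 | T1 8-11 | T6 11-17 | T4 17-23 |
Completion: T1=11  T2=8  T3=6  T4=23  T5=1  T6=17

6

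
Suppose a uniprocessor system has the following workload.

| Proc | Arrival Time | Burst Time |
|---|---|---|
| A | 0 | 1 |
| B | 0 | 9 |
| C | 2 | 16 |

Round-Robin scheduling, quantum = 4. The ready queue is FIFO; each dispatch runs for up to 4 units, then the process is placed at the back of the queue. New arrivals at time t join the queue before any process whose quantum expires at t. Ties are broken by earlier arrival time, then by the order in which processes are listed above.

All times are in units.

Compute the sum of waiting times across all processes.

17

Schedule: | A 0-1 | B 1-5 | C 5-9 | B 9-13 | C 13-17 | B 17-18 | C 18-26 |
Completion: A=1  B=18  C=26
Turnaround (C−A): A=1  B=18  C=24
Waiting = turnaround − burst: A=0, B=9, C=8
Total waiting = 0 + 9 + 8 = 17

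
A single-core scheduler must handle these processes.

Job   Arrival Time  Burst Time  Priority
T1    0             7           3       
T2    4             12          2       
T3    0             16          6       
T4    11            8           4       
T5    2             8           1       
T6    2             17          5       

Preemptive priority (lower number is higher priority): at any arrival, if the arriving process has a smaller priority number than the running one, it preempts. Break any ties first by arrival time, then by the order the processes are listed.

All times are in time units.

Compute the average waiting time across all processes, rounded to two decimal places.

Timeline: | T1 0-2 | T5 2-10 | T2 10-22 | T1 22-27 | T4 27-35 | T6 35-52 | T3 52-68 |
Completion: T1=27  T2=22  T3=68  T4=35  T5=10  T6=52
Waiting times: T1=20, T2=6, T3=52, T4=16, T5=0, T6=33
Average waiting = (20+6+52+16+0+33) / 6 = 127/6 = 21.17

21.17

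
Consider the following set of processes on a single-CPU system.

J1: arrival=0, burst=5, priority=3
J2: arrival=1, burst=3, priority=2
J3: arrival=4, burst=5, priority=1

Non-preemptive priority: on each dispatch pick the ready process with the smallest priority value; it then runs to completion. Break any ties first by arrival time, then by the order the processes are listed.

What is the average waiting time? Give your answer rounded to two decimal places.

3.33

Schedule: | J1 0-5 | J3 5-10 | J2 10-13 |
Completion: J1=5  J2=13  J3=10
Waiting times: J1=0, J2=9, J3=1
Average waiting = (0+9+1) / 3 = 10/3 = 3.33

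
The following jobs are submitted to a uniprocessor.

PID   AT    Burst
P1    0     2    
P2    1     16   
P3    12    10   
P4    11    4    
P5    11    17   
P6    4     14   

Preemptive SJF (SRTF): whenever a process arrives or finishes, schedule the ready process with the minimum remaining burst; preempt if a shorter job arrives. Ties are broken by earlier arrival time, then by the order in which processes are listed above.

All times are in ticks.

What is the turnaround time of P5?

Schedule: | P1 0-2 | P2 2-11 | P4 11-15 | P2 15-22 | P3 22-32 | P6 32-46 | P5 46-63 |
Completion: P1=2  P2=22  P3=32  P4=15  P5=63  P6=46
Turnaround (C−A): P1=2  P2=21  P3=20  P4=4  P5=52  P6=42
Turnaround(P5) = completion − arrival = 63 − 11 = 52

52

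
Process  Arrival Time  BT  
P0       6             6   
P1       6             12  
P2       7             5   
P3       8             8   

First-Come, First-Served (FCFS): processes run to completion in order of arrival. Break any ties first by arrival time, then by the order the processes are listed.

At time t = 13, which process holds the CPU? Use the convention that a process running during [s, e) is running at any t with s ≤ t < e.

Gantt: | idle 0-6 | P0 6-12 | P1 12-24 | P2 24-29 | P3 29-37 |
Completion: P0=12  P1=24  P2=29  P3=37

P1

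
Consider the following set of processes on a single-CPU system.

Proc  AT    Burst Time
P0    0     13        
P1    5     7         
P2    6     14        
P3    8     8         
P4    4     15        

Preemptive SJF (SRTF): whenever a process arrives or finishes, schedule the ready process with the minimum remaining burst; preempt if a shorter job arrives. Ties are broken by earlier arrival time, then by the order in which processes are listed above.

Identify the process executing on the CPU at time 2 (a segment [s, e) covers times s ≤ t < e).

P0

Timeline: | P0 0-5 | P1 5-12 | P0 12-20 | P3 20-28 | P2 28-42 | P4 42-57 |
Completion: P0=20  P1=12  P2=42  P3=28  P4=57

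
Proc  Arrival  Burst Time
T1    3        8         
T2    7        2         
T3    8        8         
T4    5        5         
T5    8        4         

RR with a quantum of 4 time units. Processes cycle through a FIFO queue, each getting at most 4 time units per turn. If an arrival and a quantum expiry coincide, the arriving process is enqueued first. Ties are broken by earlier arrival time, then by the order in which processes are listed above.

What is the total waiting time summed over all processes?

53

Timeline: | idle 0-3 | T1 3-7 | T4 7-11 | T2 11-13 | T1 13-17 | T3 17-21 | T5 21-25 | T4 25-26 | T3 26-30 |
Completion: T1=17  T2=13  T3=30  T4=26  T5=25
Waiting = turnaround − burst: T1=6, T2=4, T3=14, T4=16, T5=13
Total waiting = 6 + 4 + 14 + 16 + 13 = 53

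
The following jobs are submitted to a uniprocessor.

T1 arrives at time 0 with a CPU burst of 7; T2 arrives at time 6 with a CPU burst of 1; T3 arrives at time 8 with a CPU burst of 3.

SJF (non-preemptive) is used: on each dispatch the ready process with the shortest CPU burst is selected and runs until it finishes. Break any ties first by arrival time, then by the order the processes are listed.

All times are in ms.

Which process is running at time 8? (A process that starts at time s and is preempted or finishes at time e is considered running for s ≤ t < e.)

Gantt: | T1 0-7 | T2 7-8 | T3 8-11 |
Completion: T1=7  T2=8  T3=11

T3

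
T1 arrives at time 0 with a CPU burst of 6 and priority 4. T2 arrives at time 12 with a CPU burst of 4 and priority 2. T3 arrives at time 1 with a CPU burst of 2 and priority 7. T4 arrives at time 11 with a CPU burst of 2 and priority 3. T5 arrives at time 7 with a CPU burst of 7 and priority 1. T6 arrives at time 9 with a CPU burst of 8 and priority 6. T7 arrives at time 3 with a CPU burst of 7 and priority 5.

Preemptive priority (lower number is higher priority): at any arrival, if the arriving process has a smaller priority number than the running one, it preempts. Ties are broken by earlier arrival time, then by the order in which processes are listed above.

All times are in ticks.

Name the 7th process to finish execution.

Timeline: | T1 0-6 | T7 6-7 | T5 7-14 | T2 14-18 | T4 18-20 | T7 20-26 | T6 26-34 | T3 34-36 |
Completion: T1=6  T2=18  T3=36  T4=20  T5=14  T6=34  T7=26
Turnaround (C−A): T1=6  T2=6  T3=35  T4=9  T5=7  T6=25  T7=23
Finish order: T1 → T5 → T2 → T4 → T7 → T6 → T3

T3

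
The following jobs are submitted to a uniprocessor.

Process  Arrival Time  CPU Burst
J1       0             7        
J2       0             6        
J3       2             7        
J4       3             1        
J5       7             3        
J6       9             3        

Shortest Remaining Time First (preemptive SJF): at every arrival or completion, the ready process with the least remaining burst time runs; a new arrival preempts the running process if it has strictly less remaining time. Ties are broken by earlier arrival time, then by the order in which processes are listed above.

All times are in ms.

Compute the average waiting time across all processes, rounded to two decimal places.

5.50

Schedule: | J2 0-3 | J4 3-4 | J2 4-7 | J5 7-10 | J6 10-13 | J1 13-20 | J3 20-27 |
Completion: J1=20  J2=7  J3=27  J4=4  J5=10  J6=13
Waiting times: J1=13, J2=1, J3=18, J4=0, J5=0, J6=1
Average waiting = (13+1+18+0+0+1) / 6 = 33/6 = 5.50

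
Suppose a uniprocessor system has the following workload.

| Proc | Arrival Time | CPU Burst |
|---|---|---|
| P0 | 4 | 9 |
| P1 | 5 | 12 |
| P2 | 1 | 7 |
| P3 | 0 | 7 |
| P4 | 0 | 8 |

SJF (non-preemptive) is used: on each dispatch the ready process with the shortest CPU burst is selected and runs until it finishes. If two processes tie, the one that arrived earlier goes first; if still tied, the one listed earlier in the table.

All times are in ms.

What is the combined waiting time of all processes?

Timeline: | P3 0-7 | P2 7-14 | P4 14-22 | P0 22-31 | P1 31-43 |
Completion: P0=31  P1=43  P2=14  P3=7  P4=22
Turnaround (C−A): P0=27  P1=38  P2=13  P3=7  P4=22
Waiting = turnaround − burst: P0=18, P1=26, P2=6, P3=0, P4=14
Total waiting = 18 + 26 + 6 + 0 + 14 = 64

64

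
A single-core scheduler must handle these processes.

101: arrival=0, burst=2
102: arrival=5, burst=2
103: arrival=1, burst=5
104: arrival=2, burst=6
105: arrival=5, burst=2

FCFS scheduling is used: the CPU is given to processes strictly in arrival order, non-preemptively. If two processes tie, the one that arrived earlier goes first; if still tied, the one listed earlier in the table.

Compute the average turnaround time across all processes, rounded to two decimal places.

8.20

Timeline: | 101 0-2 | 103 2-7 | 104 7-13 | 102 13-15 | 105 15-17 |
Completion: 101=2  102=15  103=7  104=13  105=17
Turnaround (C−A): 101=2  102=10  103=6  104=11  105=12
Turnaround times: 101=2, 102=10, 103=6, 104=11, 105=12
Average turnaround = (2+10+6+11+12) / 5 = 41/5 = 8.20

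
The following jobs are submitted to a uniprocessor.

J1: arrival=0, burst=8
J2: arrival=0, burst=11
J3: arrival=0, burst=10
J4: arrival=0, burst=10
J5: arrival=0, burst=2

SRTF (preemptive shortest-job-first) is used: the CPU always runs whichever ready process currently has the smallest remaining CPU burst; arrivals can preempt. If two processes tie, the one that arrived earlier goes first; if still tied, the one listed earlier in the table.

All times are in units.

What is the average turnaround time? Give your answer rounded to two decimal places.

20.60

Schedule: | J5 0-2 | J1 2-10 | J3 10-20 | J4 20-30 | J2 30-41 |
Completion: J1=10  J2=41  J3=20  J4=30  J5=2
Turnaround (C−A): J1=10  J2=41  J3=20  J4=30  J5=2
Turnaround times: J1=10, J2=41, J3=20, J4=30, J5=2
Average turnaround = (10+41+20+30+2) / 5 = 103/5 = 20.60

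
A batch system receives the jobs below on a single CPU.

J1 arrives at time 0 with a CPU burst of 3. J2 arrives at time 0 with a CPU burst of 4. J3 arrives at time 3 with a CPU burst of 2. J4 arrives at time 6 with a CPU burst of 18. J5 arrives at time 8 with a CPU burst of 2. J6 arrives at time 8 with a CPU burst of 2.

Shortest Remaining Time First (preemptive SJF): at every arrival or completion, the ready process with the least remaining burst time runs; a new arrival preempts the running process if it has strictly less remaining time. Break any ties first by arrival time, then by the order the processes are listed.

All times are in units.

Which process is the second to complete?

Gantt: | J1 0-3 | J3 3-5 | J2 5-9 | J5 9-11 | J6 11-13 | J4 13-31 |
Completion: J1=3  J2=9  J3=5  J4=31  J5=11  J6=13
Turnaround (C−A): J1=3  J2=9  J3=2  J4=25  J5=3  J6=5
Finish order: J1 → J3 → J2 → J5 → J6 → J4

J3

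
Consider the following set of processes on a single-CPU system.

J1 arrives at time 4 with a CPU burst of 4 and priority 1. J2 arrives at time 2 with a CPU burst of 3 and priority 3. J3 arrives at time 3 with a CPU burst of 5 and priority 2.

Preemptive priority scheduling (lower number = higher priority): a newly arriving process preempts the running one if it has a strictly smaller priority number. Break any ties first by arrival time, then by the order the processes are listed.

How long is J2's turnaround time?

Gantt: | idle 0-2 | J2 2-3 | J3 3-4 | J1 4-8 | J3 8-12 | J2 12-14 |
Completion: J1=8  J2=14  J3=12
Turnaround (C−A): J1=4  J2=12  J3=9
Turnaround(J2) = completion − arrival = 14 − 2 = 12

12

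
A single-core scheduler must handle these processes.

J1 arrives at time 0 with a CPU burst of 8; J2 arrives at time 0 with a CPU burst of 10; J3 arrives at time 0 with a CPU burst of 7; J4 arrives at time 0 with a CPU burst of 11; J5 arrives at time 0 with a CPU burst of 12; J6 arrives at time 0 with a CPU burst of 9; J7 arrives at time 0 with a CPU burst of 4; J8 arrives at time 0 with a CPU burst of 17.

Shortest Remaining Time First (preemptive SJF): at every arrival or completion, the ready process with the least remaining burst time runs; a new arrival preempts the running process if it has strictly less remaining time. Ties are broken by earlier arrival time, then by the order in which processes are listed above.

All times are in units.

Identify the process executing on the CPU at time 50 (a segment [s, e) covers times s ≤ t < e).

J5

Timeline: | J7 0-4 | J3 4-11 | J1 11-19 | J6 19-28 | J2 28-38 | J4 38-49 | J5 49-61 | J8 61-78 |
Completion: J1=19  J2=38  J3=11  J4=49  J5=61  J6=28  J7=4  J8=78
Turnaround (C−A): J1=19  J2=38  J3=11  J4=49  J5=61  J6=28  J7=4  J8=78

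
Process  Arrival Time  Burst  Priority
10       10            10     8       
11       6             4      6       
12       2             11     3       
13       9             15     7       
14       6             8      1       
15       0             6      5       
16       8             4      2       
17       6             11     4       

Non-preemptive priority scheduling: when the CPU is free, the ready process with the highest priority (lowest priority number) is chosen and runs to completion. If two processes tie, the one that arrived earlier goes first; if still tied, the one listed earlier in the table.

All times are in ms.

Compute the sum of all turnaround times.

Timeline: | 15 0-6 | 14 6-14 | 16 14-18 | 12 18-29 | 17 29-40 | 11 40-44 | 13 44-59 | 10 59-69 |
Completion: 10=69  11=44  12=29  13=59  14=14  15=6  16=18  17=40
Turnaround = completion − arrival: 10=59, 11=38, 12=27, 13=50, 14=8, 15=6, 16=10, 17=34
Total turnaround = 59 + 38 + 27 + 50 + 8 + 6 + 10 + 34 = 232

232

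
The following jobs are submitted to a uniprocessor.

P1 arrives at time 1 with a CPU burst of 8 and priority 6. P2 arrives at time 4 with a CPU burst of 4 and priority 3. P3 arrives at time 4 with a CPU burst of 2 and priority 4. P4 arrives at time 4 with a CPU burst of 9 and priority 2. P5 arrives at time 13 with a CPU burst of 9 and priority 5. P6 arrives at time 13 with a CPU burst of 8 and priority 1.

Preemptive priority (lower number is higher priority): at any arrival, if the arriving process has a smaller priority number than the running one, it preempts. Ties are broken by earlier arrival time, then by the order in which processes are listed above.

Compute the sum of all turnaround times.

Gantt: | idle 0-1 | P1 1-4 | P4 4-13 | P6 13-21 | P2 21-25 | P3 25-27 | P5 27-36 | P1 36-41 |
Completion: P1=41  P2=25  P3=27  P4=13  P5=36  P6=21
Turnaround (C−A): P1=40  P2=21  P3=23  P4=9  P5=23  P6=8
Turnaround = completion − arrival: P1=40, P2=21, P3=23, P4=9, P5=23, P6=8
Total turnaround = 40 + 21 + 23 + 9 + 23 + 8 = 124

124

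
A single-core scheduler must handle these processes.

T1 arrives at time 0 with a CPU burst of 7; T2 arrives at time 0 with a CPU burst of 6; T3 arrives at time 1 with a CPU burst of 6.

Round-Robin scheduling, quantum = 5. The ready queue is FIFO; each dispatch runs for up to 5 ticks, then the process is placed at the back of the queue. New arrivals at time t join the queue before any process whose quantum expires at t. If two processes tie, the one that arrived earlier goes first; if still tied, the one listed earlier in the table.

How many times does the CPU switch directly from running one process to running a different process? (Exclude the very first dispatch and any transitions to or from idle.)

Gantt: | T1 0-5 | T2 5-10 | T3 10-15 | T1 15-17 | T2 17-18 | T3 18-19 |
Completion: T1=17  T2=18  T3=19

5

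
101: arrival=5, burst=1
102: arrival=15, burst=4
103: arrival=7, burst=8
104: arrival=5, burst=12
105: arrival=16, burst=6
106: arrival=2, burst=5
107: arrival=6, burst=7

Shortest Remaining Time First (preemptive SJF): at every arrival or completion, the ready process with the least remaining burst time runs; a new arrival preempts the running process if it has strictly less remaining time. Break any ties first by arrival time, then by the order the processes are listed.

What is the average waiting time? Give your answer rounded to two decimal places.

7.43

Schedule: | idle 0-2 | 106 2-5 | 101 5-6 | 106 6-8 | 107 8-15 | 102 15-19 | 105 19-25 | 103 25-33 | 104 33-45 |
Completion: 101=6  102=19  103=33  104=45  105=25  106=8  107=15
Waiting times: 101=0, 102=0, 103=18, 104=28, 105=3, 106=1, 107=2
Average waiting = (0+0+18+28+3+1+2) / 7 = 52/7 = 7.43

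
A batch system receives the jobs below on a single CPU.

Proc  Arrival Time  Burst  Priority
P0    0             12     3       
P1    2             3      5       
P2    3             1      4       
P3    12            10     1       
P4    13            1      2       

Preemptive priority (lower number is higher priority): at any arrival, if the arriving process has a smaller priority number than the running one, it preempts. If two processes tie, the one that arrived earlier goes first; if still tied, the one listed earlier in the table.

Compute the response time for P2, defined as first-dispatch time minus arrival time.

20

Gantt: | P0 0-12 | P3 12-22 | P4 22-23 | P2 23-24 | P1 24-27 |
Completion: P0=12  P1=27  P2=24  P3=22  P4=23
Response(P2) = first start − arrival = 23 − 3 = 20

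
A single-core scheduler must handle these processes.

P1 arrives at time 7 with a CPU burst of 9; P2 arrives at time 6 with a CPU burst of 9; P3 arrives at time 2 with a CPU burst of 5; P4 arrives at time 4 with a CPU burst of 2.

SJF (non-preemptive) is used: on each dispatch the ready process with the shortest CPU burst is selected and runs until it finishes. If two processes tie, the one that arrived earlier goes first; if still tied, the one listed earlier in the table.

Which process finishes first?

P3

Timeline: | idle 0-2 | P3 2-7 | P4 7-9 | P2 9-18 | P1 18-27 |
Completion: P1=27  P2=18  P3=7  P4=9
Finish order: P3 → P4 → P2 → P1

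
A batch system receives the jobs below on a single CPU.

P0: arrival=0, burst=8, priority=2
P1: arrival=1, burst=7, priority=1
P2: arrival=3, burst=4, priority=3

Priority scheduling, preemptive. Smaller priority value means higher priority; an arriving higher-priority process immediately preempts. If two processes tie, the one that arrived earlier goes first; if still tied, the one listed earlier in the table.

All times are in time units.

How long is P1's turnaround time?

7

Schedule: | P0 0-1 | P1 1-8 | P0 8-15 | P2 15-19 |
Completion: P0=15  P1=8  P2=19
Turnaround(P1) = completion − arrival = 8 − 1 = 7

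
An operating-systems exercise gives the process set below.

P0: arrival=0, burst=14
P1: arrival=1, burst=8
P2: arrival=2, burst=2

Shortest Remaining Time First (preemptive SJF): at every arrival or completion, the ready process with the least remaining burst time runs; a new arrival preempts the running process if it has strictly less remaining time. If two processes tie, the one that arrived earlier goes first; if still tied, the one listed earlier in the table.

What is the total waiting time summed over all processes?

12

Timeline: | P0 0-1 | P1 1-2 | P2 2-4 | P1 4-11 | P0 11-24 |
Completion: P0=24  P1=11  P2=4
Turnaround (C−A): P0=24  P1=10  P2=2
Waiting = turnaround − burst: P0=10, P1=2, P2=0
Total waiting = 10 + 2 + 0 = 12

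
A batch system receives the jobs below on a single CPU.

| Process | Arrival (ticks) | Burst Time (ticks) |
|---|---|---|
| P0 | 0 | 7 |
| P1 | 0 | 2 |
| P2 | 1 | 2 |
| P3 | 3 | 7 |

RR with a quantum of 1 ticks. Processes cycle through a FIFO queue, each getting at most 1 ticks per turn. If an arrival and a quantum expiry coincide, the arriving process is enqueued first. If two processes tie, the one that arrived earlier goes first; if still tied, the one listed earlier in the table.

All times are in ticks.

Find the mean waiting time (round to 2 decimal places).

6.00

Schedule: | P0 0-1 | P1 1-2 | P2 2-3 | P0 3-4 | P1 4-5 | P3 5-6 | P2 6-7 | P0 7-8 | P3 8-9 | P0 9-10 | P3 10-11 | P0 11-12 | P3 12-13 | P0 13-14 | P3 14-15 | P0 15-16 | P3 16-18 |
Completion: P0=16  P1=5  P2=7  P3=18
Turnaround (C−A): P0=16  P1=5  P2=6  P3=15
Waiting times: P0=9, P1=3, P2=4, P3=8
Average waiting = (9+3+4+8) / 4 = 24/4 = 6.00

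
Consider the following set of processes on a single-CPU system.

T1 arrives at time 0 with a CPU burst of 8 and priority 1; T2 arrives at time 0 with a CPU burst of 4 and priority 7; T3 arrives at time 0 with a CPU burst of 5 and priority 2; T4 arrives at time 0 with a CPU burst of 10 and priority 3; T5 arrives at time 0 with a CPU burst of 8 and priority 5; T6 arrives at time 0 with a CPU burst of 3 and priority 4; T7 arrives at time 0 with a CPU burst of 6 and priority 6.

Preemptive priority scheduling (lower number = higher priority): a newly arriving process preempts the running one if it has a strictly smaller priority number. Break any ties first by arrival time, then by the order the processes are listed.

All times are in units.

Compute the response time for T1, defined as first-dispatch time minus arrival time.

0

Timeline: | T1 0-8 | T3 8-13 | T4 13-23 | T6 23-26 | T5 26-34 | T7 34-40 | T2 40-44 |
Completion: T1=8  T2=44  T3=13  T4=23  T5=34  T6=26  T7=40
Response(T1) = first start − arrival = 0 − 0 = 0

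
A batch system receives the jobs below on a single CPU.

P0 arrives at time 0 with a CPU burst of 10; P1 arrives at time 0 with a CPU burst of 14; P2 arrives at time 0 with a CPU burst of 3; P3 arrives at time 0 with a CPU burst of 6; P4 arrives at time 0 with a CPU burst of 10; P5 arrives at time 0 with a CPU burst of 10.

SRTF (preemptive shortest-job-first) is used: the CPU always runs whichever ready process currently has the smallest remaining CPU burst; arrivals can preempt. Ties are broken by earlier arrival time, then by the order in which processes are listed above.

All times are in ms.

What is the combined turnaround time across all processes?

152

Gantt: | P2 0-3 | P3 3-9 | P0 9-19 | P4 19-29 | P5 29-39 | P1 39-53 |
Completion: P0=19  P1=53  P2=3  P3=9  P4=29  P5=39
Turnaround (C−A): P0=19  P1=53  P2=3  P3=9  P4=29  P5=39
Turnaround = completion − arrival: P0=19, P1=53, P2=3, P3=9, P4=29, P5=39
Total turnaround = 19 + 53 + 3 + 9 + 29 + 39 = 152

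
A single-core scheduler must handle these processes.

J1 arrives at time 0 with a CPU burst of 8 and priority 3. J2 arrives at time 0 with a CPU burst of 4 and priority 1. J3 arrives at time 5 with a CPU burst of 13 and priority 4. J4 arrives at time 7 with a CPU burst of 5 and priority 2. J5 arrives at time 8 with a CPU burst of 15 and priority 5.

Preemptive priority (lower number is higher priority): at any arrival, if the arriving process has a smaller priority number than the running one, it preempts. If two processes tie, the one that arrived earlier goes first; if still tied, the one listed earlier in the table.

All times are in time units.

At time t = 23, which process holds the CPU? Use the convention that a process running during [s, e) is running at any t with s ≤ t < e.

J3

Schedule: | J2 0-4 | J1 4-7 | J4 7-12 | J1 12-17 | J3 17-30 | J5 30-45 |
Completion: J1=17  J2=4  J3=30  J4=12  J5=45
Turnaround (C−A): J1=17  J2=4  J3=25  J4=5  J5=37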